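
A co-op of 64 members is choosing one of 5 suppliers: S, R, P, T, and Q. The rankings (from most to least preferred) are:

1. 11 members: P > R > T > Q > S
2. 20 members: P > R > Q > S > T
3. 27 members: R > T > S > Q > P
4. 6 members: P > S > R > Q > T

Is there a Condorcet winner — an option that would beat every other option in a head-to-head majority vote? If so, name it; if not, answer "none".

P vs S: 37–27 for P.
P vs R: 37–27 for P.
P vs T: 37–27 for P.
P vs Q: 37–27 for P.
P beats every other option head-to-head.

P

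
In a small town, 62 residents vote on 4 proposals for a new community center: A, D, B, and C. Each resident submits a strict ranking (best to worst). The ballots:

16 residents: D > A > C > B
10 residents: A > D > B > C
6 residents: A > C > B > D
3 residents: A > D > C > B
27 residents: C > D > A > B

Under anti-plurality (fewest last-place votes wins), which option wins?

Last-place votes: A 0, D 6, B 46, C 10.
A is ranked last by the fewest voters, so A wins.

A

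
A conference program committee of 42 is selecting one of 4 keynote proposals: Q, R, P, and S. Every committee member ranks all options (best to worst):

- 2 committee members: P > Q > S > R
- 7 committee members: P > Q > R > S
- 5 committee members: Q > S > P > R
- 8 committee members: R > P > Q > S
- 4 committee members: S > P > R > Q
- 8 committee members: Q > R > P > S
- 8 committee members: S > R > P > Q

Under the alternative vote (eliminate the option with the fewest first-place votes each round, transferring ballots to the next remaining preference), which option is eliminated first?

Round 1: Q 13, R 8, P 9, S 12. Eliminate R.

R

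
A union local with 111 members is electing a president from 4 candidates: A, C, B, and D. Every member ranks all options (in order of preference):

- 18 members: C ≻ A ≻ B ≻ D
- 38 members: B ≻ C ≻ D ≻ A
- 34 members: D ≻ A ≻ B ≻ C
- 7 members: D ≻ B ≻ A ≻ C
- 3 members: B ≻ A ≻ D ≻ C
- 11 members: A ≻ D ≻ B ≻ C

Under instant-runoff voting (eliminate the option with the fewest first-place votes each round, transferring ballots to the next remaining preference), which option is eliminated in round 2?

Round 1: A 11, C 18, B 41, D 41. Eliminate A.
Round 2: C 18, B 41, D 52. Eliminate C.

C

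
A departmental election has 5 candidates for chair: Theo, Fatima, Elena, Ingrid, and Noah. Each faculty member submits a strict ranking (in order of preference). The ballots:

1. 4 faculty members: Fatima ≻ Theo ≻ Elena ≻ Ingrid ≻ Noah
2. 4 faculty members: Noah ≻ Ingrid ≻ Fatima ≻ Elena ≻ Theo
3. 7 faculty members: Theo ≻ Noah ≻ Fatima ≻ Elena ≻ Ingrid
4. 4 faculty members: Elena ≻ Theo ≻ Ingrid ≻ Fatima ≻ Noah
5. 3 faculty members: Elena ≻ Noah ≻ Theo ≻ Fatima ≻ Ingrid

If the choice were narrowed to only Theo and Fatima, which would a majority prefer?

Theo

Voters preferring Theo to Fatima: 14; preferring Fatima to Theo: 8.
Theo wins the head-to-head.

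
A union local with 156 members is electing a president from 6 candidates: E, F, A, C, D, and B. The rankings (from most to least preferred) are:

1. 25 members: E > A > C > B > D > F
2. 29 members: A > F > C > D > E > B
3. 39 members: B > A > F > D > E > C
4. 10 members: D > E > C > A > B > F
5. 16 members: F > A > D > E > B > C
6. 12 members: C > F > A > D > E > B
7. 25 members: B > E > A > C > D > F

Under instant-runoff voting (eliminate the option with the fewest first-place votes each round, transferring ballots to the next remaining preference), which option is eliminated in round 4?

Round 1: E 25, F 16, A 29, C 12, D 10, B 64. Eliminate D.
Round 2: E 35, F 16, A 29, C 12, B 64. Eliminate C.
Round 3: E 35, F 28, A 29, B 64. Eliminate F.
Round 4: E 35, A 57, B 64. Eliminate E.

E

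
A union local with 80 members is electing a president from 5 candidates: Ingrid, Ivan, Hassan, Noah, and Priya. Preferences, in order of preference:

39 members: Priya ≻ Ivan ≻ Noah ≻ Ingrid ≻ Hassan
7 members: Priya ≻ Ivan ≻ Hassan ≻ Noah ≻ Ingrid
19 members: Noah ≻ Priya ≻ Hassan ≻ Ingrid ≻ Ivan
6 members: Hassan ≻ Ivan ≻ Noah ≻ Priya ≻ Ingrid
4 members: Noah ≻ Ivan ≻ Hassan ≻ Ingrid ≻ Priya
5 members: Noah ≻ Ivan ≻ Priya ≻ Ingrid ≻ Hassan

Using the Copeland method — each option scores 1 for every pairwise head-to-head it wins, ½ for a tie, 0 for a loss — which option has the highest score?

Priya

Ingrid: beats Hassan; loses to Ivan, Noah, and Priya → score 1.
Ivan: beats Ingrid, Hassan, and Noah; loses to Priya → score 3.
Hassan: loses to Ingrid, Ivan, Noah, and Priya → score 0.
Noah: beats Ingrid and Hassan; loses to Ivan and Priya → score 2.
Priya: beats Ingrid, Ivan, Hassan, and Noah → score 4.
Priya has the best pairwise record.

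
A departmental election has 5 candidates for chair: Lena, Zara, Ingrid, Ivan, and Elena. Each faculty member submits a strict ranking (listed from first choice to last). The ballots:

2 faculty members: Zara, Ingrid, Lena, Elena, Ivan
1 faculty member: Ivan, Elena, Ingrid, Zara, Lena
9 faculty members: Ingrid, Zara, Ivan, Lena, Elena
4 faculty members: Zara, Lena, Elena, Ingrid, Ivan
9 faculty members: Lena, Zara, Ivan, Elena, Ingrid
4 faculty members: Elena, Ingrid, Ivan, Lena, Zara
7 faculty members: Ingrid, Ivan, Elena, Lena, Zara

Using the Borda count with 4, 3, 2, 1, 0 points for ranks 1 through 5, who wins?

Lena: 2·2 + 1·0 + 9·1 + 4·3 + 9·4 + 4·1 + 7·1 = 72
Zara: 2·4 + 1·1 + 9·3 + 4·4 + 9·3 + 4·0 + 7·0 = 79
Ingrid: 2·3 + 1·2 + 9·4 + 4·1 + 9·0 + 4·3 + 7·4 = 88
Ivan: 2·0 + 1·4 + 9·2 + 4·0 + 9·2 + 4·2 + 7·3 = 69
Elena: 2·1 + 1·3 + 9·0 + 4·2 + 9·1 + 4·4 + 7·2 = 52
Ingrid has the highest Borda score (88).

Ingrid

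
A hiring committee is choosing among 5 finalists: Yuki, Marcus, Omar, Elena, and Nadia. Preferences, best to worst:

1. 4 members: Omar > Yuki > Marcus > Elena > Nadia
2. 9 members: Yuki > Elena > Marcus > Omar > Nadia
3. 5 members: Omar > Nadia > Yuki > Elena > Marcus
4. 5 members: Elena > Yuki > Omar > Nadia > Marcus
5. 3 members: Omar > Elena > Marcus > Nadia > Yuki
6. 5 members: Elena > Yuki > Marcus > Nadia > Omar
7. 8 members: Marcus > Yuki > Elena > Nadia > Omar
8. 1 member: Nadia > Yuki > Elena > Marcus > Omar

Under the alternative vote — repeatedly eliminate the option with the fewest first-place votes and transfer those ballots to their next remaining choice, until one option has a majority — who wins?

Round 1: Yuki 9, Marcus 8, Omar 12, Elena 10, Nadia 1. Eliminate Nadia.
Round 2: Yuki 10, Marcus 8, Omar 12, Elena 10. Eliminate Marcus.
Round 3: Yuki 18, Omar 12, Elena 10. Eliminate Elena.
Round 4: Yuki 28, Omar 12. Yuki has a majority.

Yuki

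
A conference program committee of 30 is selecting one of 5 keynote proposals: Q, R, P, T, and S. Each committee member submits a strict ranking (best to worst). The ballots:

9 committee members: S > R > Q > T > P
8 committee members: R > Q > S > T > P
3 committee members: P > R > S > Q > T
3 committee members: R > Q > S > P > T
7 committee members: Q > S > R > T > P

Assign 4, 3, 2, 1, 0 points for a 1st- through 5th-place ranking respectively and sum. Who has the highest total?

R

Q: 9·2 + 8·3 + 3·1 + 3·3 + 7·4 = 82
R: 9·3 + 8·4 + 3·3 + 3·4 + 7·2 = 94
P: 9·0 + 8·0 + 3·4 + 3·1 + 7·0 = 15
T: 9·1 + 8·1 + 3·0 + 3·0 + 7·1 = 24
S: 9·4 + 8·2 + 3·2 + 3·2 + 7·3 = 85
R has the highest Borda score (94).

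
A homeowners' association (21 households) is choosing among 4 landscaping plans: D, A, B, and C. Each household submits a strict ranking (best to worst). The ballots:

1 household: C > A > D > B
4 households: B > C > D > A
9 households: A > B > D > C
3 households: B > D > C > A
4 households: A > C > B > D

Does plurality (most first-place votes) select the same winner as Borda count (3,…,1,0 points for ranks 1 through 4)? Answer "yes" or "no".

no

Plurality — first-place votes: D 0, A 13, B 7, C 1. Winner: A.
Borda — scores: D 20, A 41, B 43, C 22. Winner: B.
The two methods disagree.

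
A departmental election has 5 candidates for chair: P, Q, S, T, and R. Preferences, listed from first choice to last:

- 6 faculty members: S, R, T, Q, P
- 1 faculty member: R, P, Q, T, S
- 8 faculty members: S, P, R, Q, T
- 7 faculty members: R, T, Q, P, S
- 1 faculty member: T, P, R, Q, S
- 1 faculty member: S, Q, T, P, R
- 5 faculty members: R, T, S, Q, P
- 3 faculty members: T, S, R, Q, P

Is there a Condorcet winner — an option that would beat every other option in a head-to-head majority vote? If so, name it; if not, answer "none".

none

Checking pairwise contests:
Q beats P 22–10.
S beats Q 23–9.
T beats S 17–15.
R beats T 27–5.
S beats R 18–14.
Every option loses at least one head-to-head, so there is no Condorcet winner.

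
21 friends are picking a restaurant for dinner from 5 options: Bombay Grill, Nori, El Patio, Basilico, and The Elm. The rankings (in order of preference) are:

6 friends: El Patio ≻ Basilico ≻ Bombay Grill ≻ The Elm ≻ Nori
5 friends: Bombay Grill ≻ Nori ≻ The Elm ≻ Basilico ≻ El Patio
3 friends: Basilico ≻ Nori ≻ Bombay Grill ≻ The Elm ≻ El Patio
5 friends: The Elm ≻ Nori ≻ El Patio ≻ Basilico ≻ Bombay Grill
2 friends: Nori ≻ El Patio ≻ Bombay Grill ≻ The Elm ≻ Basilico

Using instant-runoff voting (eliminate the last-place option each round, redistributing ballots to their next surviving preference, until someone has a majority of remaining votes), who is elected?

El Patio

Round 1: Bombay Grill 5, Nori 2, El Patio 6, Basilico 3, The Elm 5. Eliminate Nori.
Round 2: Bombay Grill 5, El Patio 8, Basilico 3, The Elm 5. Eliminate Basilico.
Round 3: Bombay Grill 8, El Patio 8, The Elm 5. Eliminate The Elm.
Round 4: Bombay Grill 8, El Patio 13. El Patio has a majority.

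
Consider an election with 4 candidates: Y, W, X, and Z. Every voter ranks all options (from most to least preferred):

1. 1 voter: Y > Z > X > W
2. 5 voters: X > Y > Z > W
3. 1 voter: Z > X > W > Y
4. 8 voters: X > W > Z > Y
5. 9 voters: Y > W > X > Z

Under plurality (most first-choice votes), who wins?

X

First-place votes: Y 10, W 0, X 13, Z 1.
X has the most first-place votes.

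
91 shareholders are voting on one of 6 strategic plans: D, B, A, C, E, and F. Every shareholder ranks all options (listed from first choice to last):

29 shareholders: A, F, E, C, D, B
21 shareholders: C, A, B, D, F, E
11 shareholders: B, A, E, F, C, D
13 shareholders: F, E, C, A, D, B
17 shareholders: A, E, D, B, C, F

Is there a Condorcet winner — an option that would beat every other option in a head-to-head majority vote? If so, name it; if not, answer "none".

A

A vs D: 91–0 for A.
A vs B: 80–11 for A.
A vs C: 57–34 for A.
A vs E: 78–13 for A.
A vs F: 78–13 for A.
A beats every other option head-to-head.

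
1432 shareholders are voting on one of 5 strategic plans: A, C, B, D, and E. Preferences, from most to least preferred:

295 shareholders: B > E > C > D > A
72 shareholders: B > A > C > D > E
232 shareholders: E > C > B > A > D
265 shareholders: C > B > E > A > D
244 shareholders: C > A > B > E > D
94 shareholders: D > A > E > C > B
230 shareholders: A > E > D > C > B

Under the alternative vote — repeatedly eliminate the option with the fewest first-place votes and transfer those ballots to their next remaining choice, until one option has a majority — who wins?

Round 1: A 230, C 509, B 367, D 94, E 232. Eliminate D.
Round 2: A 324, C 509, B 367, E 232. Eliminate E.
Round 3: A 324, C 741, B 367. C has a majority.

C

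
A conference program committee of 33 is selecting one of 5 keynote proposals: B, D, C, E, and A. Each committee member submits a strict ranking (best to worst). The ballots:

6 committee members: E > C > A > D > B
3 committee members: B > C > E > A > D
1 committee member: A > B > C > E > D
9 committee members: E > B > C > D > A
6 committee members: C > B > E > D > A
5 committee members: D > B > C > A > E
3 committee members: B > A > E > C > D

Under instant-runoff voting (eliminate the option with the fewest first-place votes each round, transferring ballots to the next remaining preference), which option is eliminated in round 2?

Round 1: B 6, D 5, C 6, E 15, A 1. Eliminate A.
Round 2: B 7, D 5, C 6, E 15. Eliminate D.

D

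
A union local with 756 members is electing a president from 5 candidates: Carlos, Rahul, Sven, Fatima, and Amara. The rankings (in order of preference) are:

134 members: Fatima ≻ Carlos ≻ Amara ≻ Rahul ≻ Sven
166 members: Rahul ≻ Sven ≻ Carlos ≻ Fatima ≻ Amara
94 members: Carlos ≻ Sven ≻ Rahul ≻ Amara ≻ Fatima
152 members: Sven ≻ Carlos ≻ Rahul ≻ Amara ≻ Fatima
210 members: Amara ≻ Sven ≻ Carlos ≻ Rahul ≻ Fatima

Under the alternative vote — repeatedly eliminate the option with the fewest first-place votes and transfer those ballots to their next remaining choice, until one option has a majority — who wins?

Sven

Round 1: Carlos 94, Rahul 166, Sven 152, Fatima 134, Amara 210. Eliminate Carlos.
Round 2: Rahul 166, Sven 246, Fatima 134, Amara 210. Eliminate Fatima.
Round 3: Rahul 166, Sven 246, Amara 344. Eliminate Rahul.
Round 4: Sven 412, Amara 344. Sven has a majority.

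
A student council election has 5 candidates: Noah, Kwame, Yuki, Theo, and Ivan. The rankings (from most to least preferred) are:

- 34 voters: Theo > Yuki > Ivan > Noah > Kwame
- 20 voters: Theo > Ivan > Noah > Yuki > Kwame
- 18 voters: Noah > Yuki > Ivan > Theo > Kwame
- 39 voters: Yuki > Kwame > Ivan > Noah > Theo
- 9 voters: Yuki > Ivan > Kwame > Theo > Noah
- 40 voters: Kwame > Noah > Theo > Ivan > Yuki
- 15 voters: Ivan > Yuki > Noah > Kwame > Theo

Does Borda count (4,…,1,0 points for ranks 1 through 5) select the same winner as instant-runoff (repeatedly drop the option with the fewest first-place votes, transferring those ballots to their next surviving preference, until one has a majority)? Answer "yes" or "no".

Borda — scores: Noah 335, Kwame 310, Yuki 413, Theo 323, Ivan 369. Winner: Yuki.
Instant-runoff — R1 Noah 18, Kwame 40, Yuki 48, Theo 54, Ivan 15 (Ivan out); R2 Noah 18, Kwame 40, Yuki 63, Theo 54 (Noah out); R3 Kwame 40, Yuki 81, Theo 54 (Kwame out); R4 Yuki 81, Theo 94 (Theo winner). Winner: Theo.
The two methods disagree.

no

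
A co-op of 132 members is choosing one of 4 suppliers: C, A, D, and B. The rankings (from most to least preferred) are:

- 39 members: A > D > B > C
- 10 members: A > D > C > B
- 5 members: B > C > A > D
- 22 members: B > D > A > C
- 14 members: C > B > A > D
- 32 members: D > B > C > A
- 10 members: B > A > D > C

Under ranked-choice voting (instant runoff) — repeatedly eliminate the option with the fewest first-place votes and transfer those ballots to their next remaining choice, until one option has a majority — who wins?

B

Round 1: C 14, A 49, D 32, B 37. Eliminate C.
Round 2: A 49, D 32, B 51. Eliminate D.
Round 3: A 49, B 83. B has a majority.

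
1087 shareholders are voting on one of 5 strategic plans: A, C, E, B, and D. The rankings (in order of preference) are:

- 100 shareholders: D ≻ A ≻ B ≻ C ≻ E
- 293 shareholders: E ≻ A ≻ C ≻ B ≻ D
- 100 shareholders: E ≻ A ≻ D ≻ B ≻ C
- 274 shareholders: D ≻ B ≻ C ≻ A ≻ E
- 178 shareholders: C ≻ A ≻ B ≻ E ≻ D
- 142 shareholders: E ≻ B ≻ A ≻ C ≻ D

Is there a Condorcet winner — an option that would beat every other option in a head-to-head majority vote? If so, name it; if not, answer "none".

A vs C: 635–452 for A.
A vs E: 552–535 for A.
A vs B: 671–416 for A.
A vs D: 713–374 for A.
A beats every other option head-to-head.

A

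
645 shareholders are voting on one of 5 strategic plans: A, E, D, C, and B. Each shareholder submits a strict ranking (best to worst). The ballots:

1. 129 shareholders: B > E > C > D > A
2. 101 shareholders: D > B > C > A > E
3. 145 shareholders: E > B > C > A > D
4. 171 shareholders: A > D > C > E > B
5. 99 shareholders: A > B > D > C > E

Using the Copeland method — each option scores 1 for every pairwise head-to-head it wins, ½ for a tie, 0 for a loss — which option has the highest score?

B

A: beats E and D; loses to C and B → score 2.
E: loses to A, D, C, and B → score 0.
D: beats E and C; loses to A and B → score 2.
C: beats A and E; loses to D and B → score 2.
B: beats A, E, D, and C → score 4.
B has the best pairwise record.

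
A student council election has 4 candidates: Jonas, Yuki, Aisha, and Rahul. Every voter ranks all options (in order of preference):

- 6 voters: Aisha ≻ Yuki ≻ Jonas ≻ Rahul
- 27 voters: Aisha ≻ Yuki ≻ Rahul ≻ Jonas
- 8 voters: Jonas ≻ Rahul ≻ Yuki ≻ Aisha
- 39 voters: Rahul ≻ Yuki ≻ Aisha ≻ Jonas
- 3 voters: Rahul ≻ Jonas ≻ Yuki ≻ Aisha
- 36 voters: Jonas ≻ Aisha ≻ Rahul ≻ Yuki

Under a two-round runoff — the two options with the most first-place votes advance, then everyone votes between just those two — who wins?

Rahul

Round 1 first-place votes: Jonas 44, Yuki 0, Aisha 33, Rahul 42.
Jonas and Rahul advance.
Runoff: Jonas is preferred to Rahul by 50 voters; Rahul by 69.
Rahul wins the runoff.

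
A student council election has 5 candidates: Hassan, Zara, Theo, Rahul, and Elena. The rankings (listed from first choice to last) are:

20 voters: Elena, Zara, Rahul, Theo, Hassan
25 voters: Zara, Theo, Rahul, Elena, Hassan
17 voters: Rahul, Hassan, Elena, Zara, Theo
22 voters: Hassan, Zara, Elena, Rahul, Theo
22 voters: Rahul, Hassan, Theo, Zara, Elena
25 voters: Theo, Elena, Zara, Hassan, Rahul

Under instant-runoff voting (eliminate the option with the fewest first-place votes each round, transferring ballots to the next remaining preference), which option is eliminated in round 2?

Round 1: Hassan 22, Zara 25, Theo 25, Rahul 39, Elena 20. Eliminate Elena.
Round 2: Hassan 22, Zara 45, Theo 25, Rahul 39. Eliminate Hassan.

Hassan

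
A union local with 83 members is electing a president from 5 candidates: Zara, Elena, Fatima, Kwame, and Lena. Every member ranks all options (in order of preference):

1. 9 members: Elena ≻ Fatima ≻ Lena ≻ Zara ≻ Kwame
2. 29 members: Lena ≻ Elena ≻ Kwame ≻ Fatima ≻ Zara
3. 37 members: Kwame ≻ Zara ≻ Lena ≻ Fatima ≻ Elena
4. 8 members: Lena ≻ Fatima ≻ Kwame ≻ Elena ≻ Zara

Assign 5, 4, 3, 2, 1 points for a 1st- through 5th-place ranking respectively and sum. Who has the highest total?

Zara: 9·2 + 29·1 + 37·4 + 8·1 = 203
Elena: 9·5 + 29·4 + 37·1 + 8·2 = 214
Fatima: 9·4 + 29·2 + 37·2 + 8·4 = 200
Kwame: 9·1 + 29·3 + 37·5 + 8·3 = 305
Lena: 9·3 + 29·5 + 37·3 + 8·5 = 323
Lena has the highest Borda score (323).

Lena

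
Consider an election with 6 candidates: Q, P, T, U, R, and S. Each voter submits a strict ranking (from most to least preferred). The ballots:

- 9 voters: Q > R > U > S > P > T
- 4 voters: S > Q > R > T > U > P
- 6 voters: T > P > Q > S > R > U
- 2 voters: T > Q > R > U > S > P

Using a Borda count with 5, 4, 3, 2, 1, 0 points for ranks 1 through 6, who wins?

Q

Q: 9·5 + 4·4 + 6·3 + 2·4 = 87
P: 9·1 + 4·0 + 6·4 + 2·0 = 33
T: 9·0 + 4·2 + 6·5 + 2·5 = 48
U: 9·3 + 4·1 + 6·0 + 2·2 = 35
R: 9·4 + 4·3 + 6·1 + 2·3 = 60
S: 9·2 + 4·5 + 6·2 + 2·1 = 52
Q has the highest Borda score (87).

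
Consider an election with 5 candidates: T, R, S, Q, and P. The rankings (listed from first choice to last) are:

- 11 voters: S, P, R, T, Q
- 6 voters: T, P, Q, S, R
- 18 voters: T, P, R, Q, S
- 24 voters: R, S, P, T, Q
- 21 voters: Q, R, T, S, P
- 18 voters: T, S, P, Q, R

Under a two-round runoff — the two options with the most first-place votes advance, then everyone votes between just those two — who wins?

R

Round 1 first-place votes: T 42, R 24, S 11, Q 21, P 0.
T and R advance.
Runoff: T is preferred to R by 42 voters; R by 56.
R wins the runoff.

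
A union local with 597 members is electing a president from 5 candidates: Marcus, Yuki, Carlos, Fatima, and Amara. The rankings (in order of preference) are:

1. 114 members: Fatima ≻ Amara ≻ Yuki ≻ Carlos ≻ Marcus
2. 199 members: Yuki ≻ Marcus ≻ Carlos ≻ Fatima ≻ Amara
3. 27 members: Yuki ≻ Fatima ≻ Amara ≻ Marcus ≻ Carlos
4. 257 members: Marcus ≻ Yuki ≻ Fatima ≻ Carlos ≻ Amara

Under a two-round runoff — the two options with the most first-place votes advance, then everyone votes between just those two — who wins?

Yuki

Round 1 first-place votes: Marcus 257, Yuki 226, Carlos 0, Fatima 114, Amara 0.
Marcus and Yuki advance.
Runoff: Marcus is preferred to Yuki by 257 voters; Yuki by 340.
Yuki wins the runoff.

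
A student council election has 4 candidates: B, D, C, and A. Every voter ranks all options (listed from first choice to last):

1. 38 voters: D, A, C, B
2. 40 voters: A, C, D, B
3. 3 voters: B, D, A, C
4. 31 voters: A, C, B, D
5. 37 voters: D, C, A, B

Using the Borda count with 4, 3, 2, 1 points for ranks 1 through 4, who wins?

A

B: 38·1 + 40·1 + 3·4 + 31·2 + 37·1 = 189
D: 38·4 + 40·2 + 3·3 + 31·1 + 37·4 = 420
C: 38·2 + 40·3 + 3·1 + 31·3 + 37·3 = 403
A: 38·3 + 40·4 + 3·2 + 31·4 + 37·2 = 478
A has the highest Borda score (478).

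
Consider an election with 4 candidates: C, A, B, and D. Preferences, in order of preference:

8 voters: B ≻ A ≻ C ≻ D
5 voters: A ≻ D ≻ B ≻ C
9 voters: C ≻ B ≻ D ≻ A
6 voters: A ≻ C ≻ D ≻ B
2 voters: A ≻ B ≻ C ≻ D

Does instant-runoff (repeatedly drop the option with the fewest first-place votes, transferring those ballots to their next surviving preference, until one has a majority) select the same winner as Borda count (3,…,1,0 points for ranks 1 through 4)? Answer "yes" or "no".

yes

Instant-runoff — R1 C 9, A 13, B 8, D 0 (D out); R2 C 9, A 13, B 8 (B out); R3 C 9, A 21 (A winner). Winner: A.
Borda — scores: C 49, A 55, B 51, D 25. Winner: A.
The two methods agree.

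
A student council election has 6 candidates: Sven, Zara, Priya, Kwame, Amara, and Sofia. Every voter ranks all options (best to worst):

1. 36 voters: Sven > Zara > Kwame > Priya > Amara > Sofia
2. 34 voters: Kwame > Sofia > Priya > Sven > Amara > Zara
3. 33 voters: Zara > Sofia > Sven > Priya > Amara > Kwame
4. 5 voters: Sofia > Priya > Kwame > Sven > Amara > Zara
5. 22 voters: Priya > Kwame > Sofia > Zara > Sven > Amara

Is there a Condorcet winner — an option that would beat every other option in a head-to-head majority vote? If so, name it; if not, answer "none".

none

Checking pairwise contests:
Sofia beats Sven 94–36.
Sven beats Zara 75–55.
Sven beats Priya 69–61.
Sven beats Kwame 69–61.
Sven beats Amara 130–0.
Zara beats Sofia 69–61.
Every option loses at least one head-to-head, so there is no Condorcet winner.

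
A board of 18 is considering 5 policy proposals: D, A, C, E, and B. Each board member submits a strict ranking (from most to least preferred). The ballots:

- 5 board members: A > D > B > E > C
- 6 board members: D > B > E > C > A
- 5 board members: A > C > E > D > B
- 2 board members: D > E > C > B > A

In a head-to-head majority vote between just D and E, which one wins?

D

Voters preferring D to E: 13; preferring E to D: 5.
D wins the head-to-head.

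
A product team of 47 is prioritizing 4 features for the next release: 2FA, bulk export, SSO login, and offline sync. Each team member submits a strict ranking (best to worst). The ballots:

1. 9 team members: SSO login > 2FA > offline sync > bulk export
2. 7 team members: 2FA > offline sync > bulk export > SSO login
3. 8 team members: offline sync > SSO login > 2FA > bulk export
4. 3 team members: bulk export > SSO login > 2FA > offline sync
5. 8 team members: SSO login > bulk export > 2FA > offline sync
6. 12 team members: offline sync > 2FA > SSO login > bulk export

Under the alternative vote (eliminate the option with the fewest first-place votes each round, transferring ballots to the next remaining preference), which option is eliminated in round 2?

Round 1: 2FA 7, bulk export 3, SSO login 17, offline sync 20. Eliminate bulk export.
Round 2: 2FA 7, SSO login 20, offline sync 20. Eliminate 2FA.

2FA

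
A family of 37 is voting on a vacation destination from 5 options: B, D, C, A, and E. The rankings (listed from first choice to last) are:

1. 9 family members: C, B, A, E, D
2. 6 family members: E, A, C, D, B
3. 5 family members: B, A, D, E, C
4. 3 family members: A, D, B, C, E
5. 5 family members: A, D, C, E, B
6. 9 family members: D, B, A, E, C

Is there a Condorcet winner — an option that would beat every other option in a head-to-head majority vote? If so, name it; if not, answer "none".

none

Checking pairwise contests:
D beats B 23–14.
A beats D 28–9.
D beats C 22–15.
B beats A 23–14.
B beats E 26–11.
Every option loses at least one head-to-head, so there is no Condorcet winner.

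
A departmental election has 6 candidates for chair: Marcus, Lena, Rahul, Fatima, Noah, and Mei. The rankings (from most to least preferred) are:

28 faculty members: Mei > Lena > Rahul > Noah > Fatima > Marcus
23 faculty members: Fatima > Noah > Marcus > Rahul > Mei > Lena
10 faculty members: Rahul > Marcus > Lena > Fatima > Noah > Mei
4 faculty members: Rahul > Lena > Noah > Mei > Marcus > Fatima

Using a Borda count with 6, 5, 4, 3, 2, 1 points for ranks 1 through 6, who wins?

Rahul

Marcus: 28·1 + 23·4 + 10·5 + 4·2 = 178
Lena: 28·5 + 23·1 + 10·4 + 4·5 = 223
Rahul: 28·4 + 23·3 + 10·6 + 4·6 = 265
Fatima: 28·2 + 23·6 + 10·3 + 4·1 = 228
Noah: 28·3 + 23·5 + 10·2 + 4·4 = 235
Mei: 28·6 + 23·2 + 10·1 + 4·3 = 236
Rahul has the highest Borda score (265).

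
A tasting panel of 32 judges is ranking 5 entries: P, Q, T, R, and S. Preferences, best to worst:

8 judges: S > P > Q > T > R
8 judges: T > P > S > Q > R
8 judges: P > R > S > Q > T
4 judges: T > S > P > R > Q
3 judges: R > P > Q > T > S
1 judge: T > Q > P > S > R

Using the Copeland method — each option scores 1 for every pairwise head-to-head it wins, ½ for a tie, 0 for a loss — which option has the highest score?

P

P: beats Q, T, R, and S → score 4.
Q: beats T and R; loses to P and S → score 2.
T: beats R; ties S; loses to P and Q → score 1.5.
R: loses to P, Q, T, and S → score 0.
S: beats Q and R; ties T; loses to P → score 2.5.
P has the best pairwise record.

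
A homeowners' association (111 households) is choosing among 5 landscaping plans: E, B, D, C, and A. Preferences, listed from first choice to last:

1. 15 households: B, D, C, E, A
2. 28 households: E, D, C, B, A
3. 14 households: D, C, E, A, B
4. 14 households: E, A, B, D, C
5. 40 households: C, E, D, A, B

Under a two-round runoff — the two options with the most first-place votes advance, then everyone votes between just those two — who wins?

Round 1 first-place votes: E 42, B 15, D 14, C 40, A 0.
E and C advance.
Runoff: E is preferred to C by 42 voters; C by 69.
C wins the runoff.

C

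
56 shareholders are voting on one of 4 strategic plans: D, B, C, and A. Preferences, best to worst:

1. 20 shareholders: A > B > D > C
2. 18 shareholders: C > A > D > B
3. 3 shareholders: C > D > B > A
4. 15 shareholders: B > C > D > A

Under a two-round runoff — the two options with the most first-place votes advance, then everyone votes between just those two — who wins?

Round 1 first-place votes: D 0, B 15, C 21, A 20.
C and A advance.
Runoff: C is preferred to A by 36 voters; A by 20.
C wins the runoff.

C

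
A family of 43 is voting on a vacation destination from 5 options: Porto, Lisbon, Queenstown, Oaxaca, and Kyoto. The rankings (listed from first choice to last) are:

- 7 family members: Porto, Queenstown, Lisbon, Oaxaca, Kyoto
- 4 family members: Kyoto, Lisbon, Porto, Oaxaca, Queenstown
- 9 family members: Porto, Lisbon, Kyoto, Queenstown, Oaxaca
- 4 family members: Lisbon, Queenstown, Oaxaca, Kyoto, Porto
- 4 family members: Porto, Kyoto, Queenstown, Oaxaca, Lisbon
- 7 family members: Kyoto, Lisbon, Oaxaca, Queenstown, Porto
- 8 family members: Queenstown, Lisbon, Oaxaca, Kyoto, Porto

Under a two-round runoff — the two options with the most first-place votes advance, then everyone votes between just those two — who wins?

Round 1 first-place votes: Porto 20, Lisbon 4, Queenstown 8, Oaxaca 0, Kyoto 11.
Porto and Kyoto advance.
Runoff: Porto is preferred to Kyoto by 20 voters; Kyoto by 23.
Kyoto wins the runoff.

Kyoto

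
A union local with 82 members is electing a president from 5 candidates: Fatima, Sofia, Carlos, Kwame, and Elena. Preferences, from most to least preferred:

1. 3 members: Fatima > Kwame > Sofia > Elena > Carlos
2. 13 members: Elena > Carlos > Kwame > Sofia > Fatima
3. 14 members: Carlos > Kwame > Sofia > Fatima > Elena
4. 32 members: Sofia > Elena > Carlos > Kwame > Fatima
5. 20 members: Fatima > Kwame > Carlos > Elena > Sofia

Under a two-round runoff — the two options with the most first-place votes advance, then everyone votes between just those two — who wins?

Sofia

Round 1 first-place votes: Fatima 23, Sofia 32, Carlos 14, Kwame 0, Elena 13.
Sofia and Fatima advance.
Runoff: Sofia is preferred to Fatima by 59 voters; Fatima by 23.
Sofia wins the runoff.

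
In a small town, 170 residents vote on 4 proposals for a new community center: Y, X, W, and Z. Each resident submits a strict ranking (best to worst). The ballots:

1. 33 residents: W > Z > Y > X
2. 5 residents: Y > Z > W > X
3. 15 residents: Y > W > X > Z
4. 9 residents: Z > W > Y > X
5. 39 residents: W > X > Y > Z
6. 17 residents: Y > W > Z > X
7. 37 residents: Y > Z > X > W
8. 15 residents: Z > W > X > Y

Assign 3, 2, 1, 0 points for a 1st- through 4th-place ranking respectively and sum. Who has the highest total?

W

Y: 33·1 + 5·3 + 15·3 + 9·1 + 39·1 + 17·3 + 37·3 + 15·0 = 303
X: 33·0 + 5·0 + 15·1 + 9·0 + 39·2 + 17·0 + 37·1 + 15·1 = 145
W: 33·3 + 5·1 + 15·2 + 9·2 + 39·3 + 17·2 + 37·0 + 15·2 = 333
Z: 33·2 + 5·2 + 15·0 + 9·3 + 39·0 + 17·1 + 37·2 + 15·3 = 239
W has the highest Borda score (333).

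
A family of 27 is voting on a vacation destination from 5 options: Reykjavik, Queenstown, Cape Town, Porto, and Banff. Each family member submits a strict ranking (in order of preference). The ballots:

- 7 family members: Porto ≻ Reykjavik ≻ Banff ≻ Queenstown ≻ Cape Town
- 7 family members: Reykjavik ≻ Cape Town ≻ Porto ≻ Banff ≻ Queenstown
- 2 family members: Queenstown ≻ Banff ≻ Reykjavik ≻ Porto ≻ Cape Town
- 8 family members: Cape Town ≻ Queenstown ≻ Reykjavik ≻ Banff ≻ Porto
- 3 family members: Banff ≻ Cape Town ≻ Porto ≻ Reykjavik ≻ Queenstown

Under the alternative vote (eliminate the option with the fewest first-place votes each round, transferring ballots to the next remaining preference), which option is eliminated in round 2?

Banff

Round 1: Reykjavik 7, Queenstown 2, Cape Town 8, Porto 7, Banff 3. Eliminate Queenstown.
Round 2: Reykjavik 7, Cape Town 8, Porto 7, Banff 5. Eliminate Banff.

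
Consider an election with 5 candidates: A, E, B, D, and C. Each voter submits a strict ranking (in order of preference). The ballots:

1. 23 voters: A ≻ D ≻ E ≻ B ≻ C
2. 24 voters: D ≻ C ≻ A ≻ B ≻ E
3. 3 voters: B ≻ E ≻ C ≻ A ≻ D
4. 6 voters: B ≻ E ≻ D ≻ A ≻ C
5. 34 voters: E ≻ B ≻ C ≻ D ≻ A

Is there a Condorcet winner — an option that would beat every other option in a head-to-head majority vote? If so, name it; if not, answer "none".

D vs A: 64–26 for D.
D vs E: 47–43 for D.
D vs B: 47–43 for D.
D vs C: 53–37 for D.
D beats every other option head-to-head.

D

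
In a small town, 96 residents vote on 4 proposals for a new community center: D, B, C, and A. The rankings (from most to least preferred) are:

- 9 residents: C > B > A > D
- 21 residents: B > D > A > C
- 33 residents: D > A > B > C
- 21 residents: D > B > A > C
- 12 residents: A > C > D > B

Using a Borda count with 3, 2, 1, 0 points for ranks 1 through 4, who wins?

D

D: 9·0 + 21·2 + 33·3 + 21·3 + 12·1 = 216
B: 9·2 + 21·3 + 33·1 + 21·2 + 12·0 = 156
C: 9·3 + 21·0 + 33·0 + 21·0 + 12·2 = 51
A: 9·1 + 21·1 + 33·2 + 21·1 + 12·3 = 153
D has the highest Borda score (216).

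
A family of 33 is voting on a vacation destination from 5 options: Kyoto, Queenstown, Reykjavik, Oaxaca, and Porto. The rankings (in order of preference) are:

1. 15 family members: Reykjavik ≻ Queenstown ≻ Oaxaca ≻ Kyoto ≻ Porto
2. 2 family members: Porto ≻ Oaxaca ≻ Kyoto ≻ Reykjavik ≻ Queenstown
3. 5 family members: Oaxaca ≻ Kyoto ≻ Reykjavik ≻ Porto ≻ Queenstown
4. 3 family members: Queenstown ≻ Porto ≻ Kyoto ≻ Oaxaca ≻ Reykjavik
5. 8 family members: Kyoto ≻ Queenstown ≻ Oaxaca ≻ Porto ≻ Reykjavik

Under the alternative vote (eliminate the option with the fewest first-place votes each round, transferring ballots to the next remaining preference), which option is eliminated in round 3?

Round 1: Kyoto 8, Queenstown 3, Reykjavik 15, Oaxaca 5, Porto 2. Eliminate Porto.
Round 2: Kyoto 8, Queenstown 3, Reykjavik 15, Oaxaca 7. Eliminate Queenstown.
Round 3: Kyoto 11, Reykjavik 15, Oaxaca 7. Eliminate Oaxaca.

Oaxaca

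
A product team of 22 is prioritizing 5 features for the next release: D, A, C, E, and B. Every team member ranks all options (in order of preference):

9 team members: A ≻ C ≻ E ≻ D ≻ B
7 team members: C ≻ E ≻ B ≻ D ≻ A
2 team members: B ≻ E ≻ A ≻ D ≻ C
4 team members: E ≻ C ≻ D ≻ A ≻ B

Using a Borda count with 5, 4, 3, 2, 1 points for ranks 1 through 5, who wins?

D: 9·2 + 7·2 + 2·2 + 4·3 = 48
A: 9·5 + 7·1 + 2·3 + 4·2 = 66
C: 9·4 + 7·5 + 2·1 + 4·4 = 89
E: 9·3 + 7·4 + 2·4 + 4·5 = 83
B: 9·1 + 7·3 + 2·5 + 4·1 = 44
C has the highest Borda score (89).

C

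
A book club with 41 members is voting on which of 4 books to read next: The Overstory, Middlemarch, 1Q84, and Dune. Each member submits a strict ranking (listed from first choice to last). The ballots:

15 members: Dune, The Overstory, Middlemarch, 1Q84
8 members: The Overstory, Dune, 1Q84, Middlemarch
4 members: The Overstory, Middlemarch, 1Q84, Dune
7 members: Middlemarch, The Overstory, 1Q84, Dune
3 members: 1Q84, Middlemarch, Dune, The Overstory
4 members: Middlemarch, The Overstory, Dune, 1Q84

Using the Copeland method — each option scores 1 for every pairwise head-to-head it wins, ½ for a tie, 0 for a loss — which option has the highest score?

The Overstory: beats Middlemarch, 1Q84, and Dune → score 3.
Middlemarch: beats 1Q84; loses to The Overstory and Dune → score 1.
1Q84: loses to The Overstory, Middlemarch, and Dune → score 0.
Dune: beats Middlemarch and 1Q84; loses to The Overstory → score 2.
The Overstory has the best pairwise record.

The Overstory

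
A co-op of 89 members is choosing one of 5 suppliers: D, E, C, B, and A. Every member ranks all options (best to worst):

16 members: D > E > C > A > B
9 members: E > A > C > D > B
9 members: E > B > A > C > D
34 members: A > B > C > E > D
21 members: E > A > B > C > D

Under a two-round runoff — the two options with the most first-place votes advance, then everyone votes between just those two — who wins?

Round 1 first-place votes: D 16, E 39, C 0, B 0, A 34.
E and A advance.
Runoff: E is preferred to A by 55 voters; A by 34.
E wins the runoff.

E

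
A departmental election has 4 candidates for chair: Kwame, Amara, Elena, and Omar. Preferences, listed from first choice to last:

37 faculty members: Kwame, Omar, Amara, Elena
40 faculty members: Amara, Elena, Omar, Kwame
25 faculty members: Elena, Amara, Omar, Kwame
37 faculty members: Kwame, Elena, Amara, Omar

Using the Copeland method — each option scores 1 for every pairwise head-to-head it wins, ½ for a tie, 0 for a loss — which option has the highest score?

Kwame

Kwame: beats Amara, Elena, and Omar → score 3.
Amara: beats Elena and Omar; loses to Kwame → score 2.
Elena: beats Omar; loses to Kwame and Amara → score 1.
Omar: loses to Kwame, Amara, and Elena → score 0.
Kwame has the best pairwise record.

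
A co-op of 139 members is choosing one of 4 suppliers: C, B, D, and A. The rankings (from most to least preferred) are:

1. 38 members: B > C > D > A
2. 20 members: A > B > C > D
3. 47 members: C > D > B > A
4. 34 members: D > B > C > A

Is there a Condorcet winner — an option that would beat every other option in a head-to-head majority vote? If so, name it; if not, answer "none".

none

Checking pairwise contests:
B beats C 92–47.
D beats B 81–58.
C beats D 105–34.
C beats A 119–20.
Every option loses at least one head-to-head, so there is no Condorcet winner.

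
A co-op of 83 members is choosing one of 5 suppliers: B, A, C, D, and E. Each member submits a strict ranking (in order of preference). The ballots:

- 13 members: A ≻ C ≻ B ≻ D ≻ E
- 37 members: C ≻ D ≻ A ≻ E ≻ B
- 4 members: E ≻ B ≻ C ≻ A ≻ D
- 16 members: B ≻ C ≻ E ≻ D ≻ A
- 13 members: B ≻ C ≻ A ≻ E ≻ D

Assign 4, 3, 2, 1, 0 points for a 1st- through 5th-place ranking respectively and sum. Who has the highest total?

B: 13·2 + 37·0 + 4·3 + 16·4 + 13·4 = 154
A: 13·4 + 37·2 + 4·1 + 16·0 + 13·2 = 156
C: 13·3 + 37·4 + 4·2 + 16·3 + 13·3 = 282
D: 13·1 + 37·3 + 4·0 + 16·1 + 13·0 = 140
E: 13·0 + 37·1 + 4·4 + 16·2 + 13·1 = 98
C has the highest Borda score (282).

C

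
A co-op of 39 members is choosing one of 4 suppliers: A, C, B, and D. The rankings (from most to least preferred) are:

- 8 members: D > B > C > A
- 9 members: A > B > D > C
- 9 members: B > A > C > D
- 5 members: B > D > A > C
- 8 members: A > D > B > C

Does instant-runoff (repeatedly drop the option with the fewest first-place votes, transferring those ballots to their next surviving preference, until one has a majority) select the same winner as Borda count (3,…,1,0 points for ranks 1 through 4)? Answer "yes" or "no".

Instant-runoff — R1 A 17, C 0, B 14, D 8 (C out); R2 A 17, B 14, D 8 (D out); R3 A 17, B 22 (B winner). Winner: B.
Borda — scores: A 74, C 17, B 84, D 59. Winner: B.
The two methods agree.

yes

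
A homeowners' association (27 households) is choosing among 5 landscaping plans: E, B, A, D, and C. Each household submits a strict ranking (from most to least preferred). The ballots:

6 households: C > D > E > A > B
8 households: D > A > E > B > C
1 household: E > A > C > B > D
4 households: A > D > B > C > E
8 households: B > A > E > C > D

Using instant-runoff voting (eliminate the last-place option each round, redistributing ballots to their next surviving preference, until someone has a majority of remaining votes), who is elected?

Round 1: E 1, B 8, A 4, D 8, C 6. Eliminate E.
Round 2: B 8, A 5, D 8, C 6. Eliminate A.
Round 3: B 8, D 12, C 7. Eliminate C.
Round 4: B 9, D 18. D has a majority.

D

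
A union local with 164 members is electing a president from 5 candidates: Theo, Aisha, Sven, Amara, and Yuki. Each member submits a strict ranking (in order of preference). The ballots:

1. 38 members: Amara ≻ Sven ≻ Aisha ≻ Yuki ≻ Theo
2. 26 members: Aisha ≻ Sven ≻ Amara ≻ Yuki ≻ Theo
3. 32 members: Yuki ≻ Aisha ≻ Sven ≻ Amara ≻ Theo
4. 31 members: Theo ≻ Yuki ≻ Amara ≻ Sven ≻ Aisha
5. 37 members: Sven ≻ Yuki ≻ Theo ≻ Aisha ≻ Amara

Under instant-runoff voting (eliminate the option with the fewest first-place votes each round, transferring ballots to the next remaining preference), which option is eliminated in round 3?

Round 1: Theo 31, Aisha 26, Sven 37, Amara 38, Yuki 32. Eliminate Aisha.
Round 2: Theo 31, Sven 63, Amara 38, Yuki 32. Eliminate Theo.
Round 3: Sven 63, Amara 38, Yuki 63. Eliminate Amara.

Amara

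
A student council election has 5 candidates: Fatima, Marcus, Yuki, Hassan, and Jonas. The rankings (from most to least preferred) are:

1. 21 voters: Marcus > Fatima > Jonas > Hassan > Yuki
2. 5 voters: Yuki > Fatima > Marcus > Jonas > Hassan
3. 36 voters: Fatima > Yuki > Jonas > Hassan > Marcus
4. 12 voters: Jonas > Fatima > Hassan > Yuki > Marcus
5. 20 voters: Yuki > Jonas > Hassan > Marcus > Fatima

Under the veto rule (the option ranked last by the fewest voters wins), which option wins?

Last-place votes: Fatima 20, Marcus 48, Yuki 21, Hassan 5, Jonas 0.
Jonas is ranked last by the fewest voters, so Jonas wins.

Jonas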